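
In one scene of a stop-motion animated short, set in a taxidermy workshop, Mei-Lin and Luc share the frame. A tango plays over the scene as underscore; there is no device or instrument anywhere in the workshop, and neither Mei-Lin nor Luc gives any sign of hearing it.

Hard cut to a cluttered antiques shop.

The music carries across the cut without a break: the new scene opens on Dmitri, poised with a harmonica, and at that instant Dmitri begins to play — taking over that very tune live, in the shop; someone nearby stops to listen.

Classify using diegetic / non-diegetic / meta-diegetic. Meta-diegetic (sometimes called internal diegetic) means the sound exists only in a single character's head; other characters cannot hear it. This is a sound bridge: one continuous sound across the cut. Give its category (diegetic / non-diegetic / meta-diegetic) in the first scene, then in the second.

Scene one: there's no in-world source anywhere and no character hears it — underscore for the audience only → non-diegetic.
Scene two: from the moment Dmitri starts playing, the tune is being performed on a harmonica inside the story world and another character hears it → diegetic.

non-diegetic, diegetic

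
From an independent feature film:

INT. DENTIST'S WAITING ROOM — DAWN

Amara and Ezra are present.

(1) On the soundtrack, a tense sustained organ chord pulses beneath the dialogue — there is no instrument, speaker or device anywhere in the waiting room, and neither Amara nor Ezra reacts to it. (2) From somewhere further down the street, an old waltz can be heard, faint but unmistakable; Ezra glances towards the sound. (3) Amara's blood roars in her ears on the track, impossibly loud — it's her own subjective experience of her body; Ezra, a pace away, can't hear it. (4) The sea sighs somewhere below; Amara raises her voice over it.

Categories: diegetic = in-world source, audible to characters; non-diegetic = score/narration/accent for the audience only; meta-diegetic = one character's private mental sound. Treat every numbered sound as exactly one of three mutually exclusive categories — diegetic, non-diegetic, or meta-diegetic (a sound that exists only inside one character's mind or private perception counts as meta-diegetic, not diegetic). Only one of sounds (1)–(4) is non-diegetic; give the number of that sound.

(1) it has no source in the story world and no character can hear it — it's underscore → non-diegetic.
(2) is diegetic: it's coming from somewhere further down the street — a location within the story world — and Ezra reacts.
(3) it's Amara's internal bodily sensation rendered as sound; only Amara 'hears' it → meta-diegetic.
(4) is diegetic: it's the actual ambient sound of the location.
Only (1) is non-diegetic.

1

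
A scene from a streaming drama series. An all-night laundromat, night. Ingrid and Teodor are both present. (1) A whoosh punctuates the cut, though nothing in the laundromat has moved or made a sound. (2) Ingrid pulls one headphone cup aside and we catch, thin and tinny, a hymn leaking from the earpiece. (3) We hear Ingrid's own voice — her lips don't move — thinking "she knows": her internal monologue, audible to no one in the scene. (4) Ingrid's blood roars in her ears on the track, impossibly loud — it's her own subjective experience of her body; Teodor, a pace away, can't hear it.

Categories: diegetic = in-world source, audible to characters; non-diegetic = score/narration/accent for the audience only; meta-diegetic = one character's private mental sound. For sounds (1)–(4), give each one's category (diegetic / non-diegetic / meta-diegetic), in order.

(1) an editorial stinger — it belongs to the cut, not the story world → non-diegetic.
Sound (2): it's leaking from a physical pair of headphones in the scene, so diegetic.
Sound (3): it's Ingrid's unspoken thought, heard only by the audience via her subjectivity, so meta-diegetic.
(4) is meta-diegetic: a subjective body sound — Ingrid's private perception, inaudible to Teodor.

non-diegetic, diegetic, meta-diegetic, meta-diegetic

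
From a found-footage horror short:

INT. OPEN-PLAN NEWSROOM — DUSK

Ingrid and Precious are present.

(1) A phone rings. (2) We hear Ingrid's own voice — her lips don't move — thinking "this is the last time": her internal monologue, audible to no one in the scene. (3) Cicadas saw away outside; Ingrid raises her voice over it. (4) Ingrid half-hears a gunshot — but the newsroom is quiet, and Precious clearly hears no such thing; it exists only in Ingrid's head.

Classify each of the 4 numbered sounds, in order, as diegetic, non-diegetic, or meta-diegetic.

diegetic, meta-diegetic, diegetic, meta-diegetic

(1) a phone is a real object/event in the scene's world → diegetic.
(2) is meta-diegetic: it's Ingrid's unspoken thought, heard only by the audience via her subjectivity.
(3) is diegetic: cicadas is part of the location's real environment.
(4) is meta-diegetic: the sound is imagined by Ingrid; nothing in the story world is producing it and Precious can't hear it.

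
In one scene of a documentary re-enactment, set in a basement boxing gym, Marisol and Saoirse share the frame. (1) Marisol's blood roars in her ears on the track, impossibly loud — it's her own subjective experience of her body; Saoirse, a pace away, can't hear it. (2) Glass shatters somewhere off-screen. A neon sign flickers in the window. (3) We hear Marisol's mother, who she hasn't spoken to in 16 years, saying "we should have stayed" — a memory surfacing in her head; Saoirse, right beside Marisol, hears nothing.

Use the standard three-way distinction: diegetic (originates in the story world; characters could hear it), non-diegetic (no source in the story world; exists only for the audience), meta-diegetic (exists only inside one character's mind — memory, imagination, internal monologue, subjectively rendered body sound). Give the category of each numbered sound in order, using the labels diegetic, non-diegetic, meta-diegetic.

meta-diegetic, diegetic, meta-diegetic

(1) point-of-audition from inside Marisol's body; not a sound in the room → meta-diegetic.
(2) is diegetic: an in-world source (glass); characters could hear it.
(3) is meta-diegetic: it's Marisol's recollection rendered as sound; the other character can't hear it.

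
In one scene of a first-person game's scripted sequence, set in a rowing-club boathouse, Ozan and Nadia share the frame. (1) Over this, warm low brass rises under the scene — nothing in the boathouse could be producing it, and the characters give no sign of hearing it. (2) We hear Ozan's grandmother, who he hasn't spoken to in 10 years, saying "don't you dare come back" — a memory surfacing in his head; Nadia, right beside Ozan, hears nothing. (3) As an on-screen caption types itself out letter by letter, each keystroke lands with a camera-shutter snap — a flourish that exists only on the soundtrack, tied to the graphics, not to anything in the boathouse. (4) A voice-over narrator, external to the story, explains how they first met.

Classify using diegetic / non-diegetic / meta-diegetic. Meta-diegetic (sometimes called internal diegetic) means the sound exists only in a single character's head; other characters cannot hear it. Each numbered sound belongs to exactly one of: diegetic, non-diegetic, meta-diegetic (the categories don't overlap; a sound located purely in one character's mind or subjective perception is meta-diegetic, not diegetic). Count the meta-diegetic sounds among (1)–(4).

(1) is non-diegetic: score with no on-screen or off-screen source; it exists for the audience alone.
(2) it's Ozan's recollection rendered as sound; the other character can't hear it → meta-diegetic.
(3) sound married to a title/caption — outside the diegesis by definition → non-diegetic.
(4) commentary laid over the scene from outside the fiction → non-diegetic.
So 1 of the 4 is meta-diegetic: (2).

1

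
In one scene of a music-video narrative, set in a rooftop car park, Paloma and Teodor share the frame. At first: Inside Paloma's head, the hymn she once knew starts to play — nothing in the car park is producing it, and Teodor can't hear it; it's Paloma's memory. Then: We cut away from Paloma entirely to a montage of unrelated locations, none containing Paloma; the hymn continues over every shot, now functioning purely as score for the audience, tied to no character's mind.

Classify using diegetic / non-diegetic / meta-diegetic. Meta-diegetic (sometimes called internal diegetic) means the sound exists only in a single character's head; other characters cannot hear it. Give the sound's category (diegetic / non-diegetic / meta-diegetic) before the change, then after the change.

Before the change: the music lives inside Paloma's mind alone; Teodor can't hear it → meta-diegetic.
After the change: once it plays over shots Paloma isn't in, detached from any character's subjectivity, it's conventional underscore → non-diegetic.

meta-diegetic, non-diegetic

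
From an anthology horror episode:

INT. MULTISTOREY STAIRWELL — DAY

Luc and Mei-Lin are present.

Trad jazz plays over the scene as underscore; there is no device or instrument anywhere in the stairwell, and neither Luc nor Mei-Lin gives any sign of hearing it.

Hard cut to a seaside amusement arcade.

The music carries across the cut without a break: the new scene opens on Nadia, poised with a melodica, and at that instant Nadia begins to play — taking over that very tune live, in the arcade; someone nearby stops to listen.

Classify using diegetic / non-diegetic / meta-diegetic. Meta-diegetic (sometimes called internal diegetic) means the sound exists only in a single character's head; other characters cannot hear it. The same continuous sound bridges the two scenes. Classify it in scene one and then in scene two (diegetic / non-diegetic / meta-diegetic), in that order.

Scene one: there's no in-world source anywhere and no character hears it — underscore for the audience only → non-diegetic.
Scene two: from the moment Nadia starts playing, the tune is being performed on a melodica inside the story world and another character hears it → diegetic.

non-diegetic, diegetic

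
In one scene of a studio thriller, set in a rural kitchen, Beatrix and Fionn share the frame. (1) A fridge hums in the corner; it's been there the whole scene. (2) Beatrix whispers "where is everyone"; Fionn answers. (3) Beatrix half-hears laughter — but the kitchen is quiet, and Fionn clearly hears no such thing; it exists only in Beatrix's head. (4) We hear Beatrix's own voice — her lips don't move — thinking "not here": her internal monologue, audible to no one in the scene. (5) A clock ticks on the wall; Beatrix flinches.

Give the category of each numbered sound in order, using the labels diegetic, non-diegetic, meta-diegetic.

diegetic, diegetic, meta-diegetic, meta-diegetic, diegetic

(1) ambient/room sound belonging to the story's physical space → diegetic.
(2) is diegetic: on-screen dialogue — Beatrix speaks and Fionn is there to hear.
(3) Beatrix alone 'hears' it — an imagined sound, not present in the space → meta-diegetic.
Sound (4): it's Beatrix's unspoken thought, heard only by the audience via her subjectivity, so meta-diegetic.
(5) is diegetic: an in-world source (a clock); characters could hear it.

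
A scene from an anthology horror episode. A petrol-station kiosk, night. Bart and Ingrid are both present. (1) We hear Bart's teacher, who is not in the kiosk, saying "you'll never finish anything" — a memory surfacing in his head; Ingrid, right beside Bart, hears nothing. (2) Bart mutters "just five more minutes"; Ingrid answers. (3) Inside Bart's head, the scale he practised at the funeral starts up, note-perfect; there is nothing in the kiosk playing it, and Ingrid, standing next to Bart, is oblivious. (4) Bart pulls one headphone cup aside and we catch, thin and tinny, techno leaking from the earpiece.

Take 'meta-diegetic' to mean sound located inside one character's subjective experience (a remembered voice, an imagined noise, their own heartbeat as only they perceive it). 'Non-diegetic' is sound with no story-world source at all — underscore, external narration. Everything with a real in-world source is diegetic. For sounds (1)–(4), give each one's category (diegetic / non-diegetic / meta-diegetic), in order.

meta-diegetic, diegetic, meta-diegetic, diegetic

Sound (1): a remembered line, private to Bart — not present in the room, not audible to Ingrid, so meta-diegetic.
(2) on-screen dialogue — Bart speaks and Ingrid is there to hear → diegetic.
Sound (3): the music is a memory playing inside Bart's mind alone; no real-world source, Ingrid can't hear it, so meta-diegetic.
Sound (4): it's leaking from a physical pair of headphones in the scene, so diegetic.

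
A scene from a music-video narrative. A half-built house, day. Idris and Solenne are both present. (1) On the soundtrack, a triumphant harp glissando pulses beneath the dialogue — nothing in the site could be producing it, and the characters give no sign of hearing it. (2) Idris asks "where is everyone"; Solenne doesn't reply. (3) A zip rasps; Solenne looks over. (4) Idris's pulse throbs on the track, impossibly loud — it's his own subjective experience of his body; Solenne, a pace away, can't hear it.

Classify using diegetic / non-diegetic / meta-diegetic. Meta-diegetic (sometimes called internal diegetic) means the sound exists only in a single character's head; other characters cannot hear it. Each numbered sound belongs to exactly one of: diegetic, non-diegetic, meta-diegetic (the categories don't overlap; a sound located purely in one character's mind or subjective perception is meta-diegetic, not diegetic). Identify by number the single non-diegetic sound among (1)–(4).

Sound (1): nothing in the site produces it and the characters don't hear it — pure soundtrack, so non-diegetic.
Sound (2): spoken by a character present in the story world, so diegetic.
(3) the sound comes from a zip physically present in the location → diegetic.
(4) is meta-diegetic: a subjective body sound — Idris's private perception, inaudible to Solenne.
Only (1) is non-diegetic.

1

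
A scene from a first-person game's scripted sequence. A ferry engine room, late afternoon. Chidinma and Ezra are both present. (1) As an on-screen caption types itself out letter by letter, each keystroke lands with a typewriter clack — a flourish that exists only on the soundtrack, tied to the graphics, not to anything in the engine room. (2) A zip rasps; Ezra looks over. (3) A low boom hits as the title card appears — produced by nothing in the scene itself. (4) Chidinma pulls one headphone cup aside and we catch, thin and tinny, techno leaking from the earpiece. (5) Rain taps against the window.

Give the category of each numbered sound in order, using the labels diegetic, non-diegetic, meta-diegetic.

(1) is non-diegetic: sound married to a title/caption — outside the diegesis by definition.
(2) a zip is a real object/event in the scene's world → diegetic.
(3) it's a sound-design accent with no in-world source; no one in the scene can hear it → non-diegetic.
(4) is diegetic: it's leaking from a physical pair of headphones in the scene.
(5) rain is part of the location's real environment → diegetic.

non-diegetic, diegetic, non-diegetic, diegetic, diegetic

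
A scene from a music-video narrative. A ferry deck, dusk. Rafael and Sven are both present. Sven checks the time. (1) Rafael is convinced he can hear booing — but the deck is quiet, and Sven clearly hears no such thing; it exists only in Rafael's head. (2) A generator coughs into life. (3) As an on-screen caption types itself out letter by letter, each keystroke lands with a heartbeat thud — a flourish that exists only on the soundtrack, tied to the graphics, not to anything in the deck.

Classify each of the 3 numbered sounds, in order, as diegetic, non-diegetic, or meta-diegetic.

(1) the sound is imagined by Rafael; nothing in the story world is producing it and Sven can't hear it → meta-diegetic.
Sound (2): the sound comes from a generator physically present in the location, so diegetic.
(3) is non-diegetic: it accompanies on-screen graphics, not anything inside the story world.

meta-diegetic, diegetic, non-diegetic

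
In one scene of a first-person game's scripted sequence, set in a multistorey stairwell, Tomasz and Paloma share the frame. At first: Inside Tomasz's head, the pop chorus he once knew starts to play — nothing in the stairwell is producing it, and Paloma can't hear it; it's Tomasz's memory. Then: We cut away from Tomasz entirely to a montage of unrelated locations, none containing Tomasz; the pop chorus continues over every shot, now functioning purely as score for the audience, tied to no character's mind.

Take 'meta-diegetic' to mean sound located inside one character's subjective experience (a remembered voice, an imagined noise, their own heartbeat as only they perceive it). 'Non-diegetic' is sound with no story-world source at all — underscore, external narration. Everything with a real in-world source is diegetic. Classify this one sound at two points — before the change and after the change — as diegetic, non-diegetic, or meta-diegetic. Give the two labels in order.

meta-diegetic, non-diegetic

Before the change: the music lives inside Tomasz's mind alone; Paloma can't hear it → meta-diegetic.
After the change: once it plays over shots Tomasz isn't in, detached from any character's subjectivity, it's conventional underscore → non-diegetic.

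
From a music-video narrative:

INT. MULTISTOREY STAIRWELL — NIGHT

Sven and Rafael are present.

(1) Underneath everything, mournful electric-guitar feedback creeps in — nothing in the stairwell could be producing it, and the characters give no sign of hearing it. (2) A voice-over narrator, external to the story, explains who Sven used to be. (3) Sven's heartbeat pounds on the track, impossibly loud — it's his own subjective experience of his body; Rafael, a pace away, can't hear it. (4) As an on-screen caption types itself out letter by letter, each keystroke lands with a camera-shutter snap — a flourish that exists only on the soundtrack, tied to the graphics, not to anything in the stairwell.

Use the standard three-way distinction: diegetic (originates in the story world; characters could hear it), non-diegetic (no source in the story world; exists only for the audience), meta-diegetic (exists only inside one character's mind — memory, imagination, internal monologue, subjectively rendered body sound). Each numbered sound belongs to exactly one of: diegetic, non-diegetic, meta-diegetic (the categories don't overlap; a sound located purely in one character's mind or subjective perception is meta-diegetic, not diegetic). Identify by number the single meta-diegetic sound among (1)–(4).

(1) nothing in the stairwell produces it and the characters don't hear it — pure soundtrack → non-diegetic.
Sound (2): the narrator exists outside the story world, addressing only the audience, so non-diegetic.
(3) is meta-diegetic: a subjective body sound — Sven's private perception, inaudible to Rafael.
(4) is non-diegetic: it accompanies on-screen graphics, not anything inside the story world.
Only (3) is meta-diegetic.

3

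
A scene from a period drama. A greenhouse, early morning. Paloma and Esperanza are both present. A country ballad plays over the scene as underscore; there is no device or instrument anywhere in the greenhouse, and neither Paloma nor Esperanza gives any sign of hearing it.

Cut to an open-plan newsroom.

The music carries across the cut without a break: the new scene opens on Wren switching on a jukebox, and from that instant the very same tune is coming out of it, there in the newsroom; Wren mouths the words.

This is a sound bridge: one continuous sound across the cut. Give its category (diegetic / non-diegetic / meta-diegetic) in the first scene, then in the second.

Scene one: there's no in-world source anywhere and no character hears it — underscore for the audience only → non-diegetic.
Scene two: once Wren turns on a jukebox, the music has a real source in the story world and Wren reacts to it → diegetic.

non-diegetic, diegetic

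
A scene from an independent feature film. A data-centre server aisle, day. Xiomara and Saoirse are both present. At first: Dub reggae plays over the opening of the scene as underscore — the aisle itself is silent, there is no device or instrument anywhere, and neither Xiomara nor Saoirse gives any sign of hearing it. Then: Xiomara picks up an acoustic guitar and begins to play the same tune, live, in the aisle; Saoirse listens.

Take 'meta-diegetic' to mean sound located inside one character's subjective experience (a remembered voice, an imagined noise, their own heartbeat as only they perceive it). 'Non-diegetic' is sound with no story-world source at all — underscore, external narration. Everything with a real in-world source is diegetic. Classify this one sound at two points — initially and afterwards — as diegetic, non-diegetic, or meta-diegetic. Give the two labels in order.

Initially: no in-world source exists and no character can hear it — underscore → non-diegetic.
Afterwards: an acoustic guitar is now a real source in the story world and the characters hear it → diegetic.

non-diegetic, diegetic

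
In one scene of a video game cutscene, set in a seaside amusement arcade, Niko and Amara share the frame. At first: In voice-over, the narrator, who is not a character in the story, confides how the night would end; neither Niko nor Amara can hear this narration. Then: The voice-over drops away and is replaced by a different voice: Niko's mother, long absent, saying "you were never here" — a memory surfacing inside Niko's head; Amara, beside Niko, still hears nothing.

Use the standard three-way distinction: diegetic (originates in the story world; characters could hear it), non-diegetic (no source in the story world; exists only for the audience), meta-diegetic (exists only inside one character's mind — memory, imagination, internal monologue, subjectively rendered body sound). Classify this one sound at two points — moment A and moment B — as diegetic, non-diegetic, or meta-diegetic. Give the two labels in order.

non-diegetic, meta-diegetic

Moment A: the external narrator addresses only the audience — outside the story world → non-diegetic.
Moment B: the replacement voice is a memory inside Niko's mind specifically → meta-diegetic.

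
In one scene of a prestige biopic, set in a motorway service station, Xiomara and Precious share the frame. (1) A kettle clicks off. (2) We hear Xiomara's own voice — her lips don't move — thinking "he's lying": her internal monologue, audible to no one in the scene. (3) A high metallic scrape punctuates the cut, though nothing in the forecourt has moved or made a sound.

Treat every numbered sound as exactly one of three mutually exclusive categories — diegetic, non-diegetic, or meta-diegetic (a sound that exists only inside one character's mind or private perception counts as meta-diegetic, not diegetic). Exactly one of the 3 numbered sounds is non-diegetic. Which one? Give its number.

3

Sound (1): a kettle is a real object/event in the scene's world, so diegetic.
(2) internal monologue — inside Xiomara's mind, not spoken into the scene → meta-diegetic.
Sound (3): nothing in the scene produces it; it's an accent added for the audience, so non-diegetic.
Only (3) is non-diegetic.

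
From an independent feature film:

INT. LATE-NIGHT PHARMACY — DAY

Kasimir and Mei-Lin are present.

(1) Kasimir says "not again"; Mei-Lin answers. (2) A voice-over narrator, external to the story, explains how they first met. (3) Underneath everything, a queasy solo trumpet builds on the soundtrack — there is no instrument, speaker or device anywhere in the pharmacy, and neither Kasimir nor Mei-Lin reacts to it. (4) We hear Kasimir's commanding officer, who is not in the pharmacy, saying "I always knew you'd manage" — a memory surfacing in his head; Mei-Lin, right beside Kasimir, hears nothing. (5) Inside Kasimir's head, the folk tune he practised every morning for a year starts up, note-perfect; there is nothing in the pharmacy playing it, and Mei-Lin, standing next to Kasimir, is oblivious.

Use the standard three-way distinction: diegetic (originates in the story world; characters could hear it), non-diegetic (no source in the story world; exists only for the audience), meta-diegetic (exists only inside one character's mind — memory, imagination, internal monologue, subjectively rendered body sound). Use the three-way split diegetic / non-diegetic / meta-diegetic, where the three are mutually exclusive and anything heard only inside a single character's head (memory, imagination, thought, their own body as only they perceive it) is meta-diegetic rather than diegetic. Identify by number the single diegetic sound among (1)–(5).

Sound (1): Kasimir is a character speaking aloud in the scene, so diegetic.
Sound (2): the narrator exists outside the story world, addressing only the audience, so non-diegetic.
(3) nothing in the pharmacy produces it and the characters don't hear it — pure soundtrack → non-diegetic.
Sound (4): the voice is a memory playing only inside Kasimir's mind; Mei-Lin can't hear it, so meta-diegetic.
Sound (5): it lives in Kasimir's subjectivity, not in the pharmacy, so meta-diegetic.
Only (1) is diegetic.

1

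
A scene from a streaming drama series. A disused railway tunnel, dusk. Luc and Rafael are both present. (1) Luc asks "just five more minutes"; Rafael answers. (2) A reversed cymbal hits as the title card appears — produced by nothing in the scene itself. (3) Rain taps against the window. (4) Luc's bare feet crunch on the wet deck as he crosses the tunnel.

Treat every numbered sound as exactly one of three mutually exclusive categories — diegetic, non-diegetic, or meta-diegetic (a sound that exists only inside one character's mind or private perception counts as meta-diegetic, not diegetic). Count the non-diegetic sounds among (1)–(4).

(1) on-screen dialogue — Luc speaks and Rafael is there to hear → diegetic.
(2) is non-diegetic: it's a sound-design accent with no in-world source; no one in the scene can hear it.
(3) ambient/room sound belonging to the story's physical space → diegetic.
Sound (4): Luc's footsteps are produced in the story world, so diegetic.
So 1 of the 4 is non-diegetic: (2).

1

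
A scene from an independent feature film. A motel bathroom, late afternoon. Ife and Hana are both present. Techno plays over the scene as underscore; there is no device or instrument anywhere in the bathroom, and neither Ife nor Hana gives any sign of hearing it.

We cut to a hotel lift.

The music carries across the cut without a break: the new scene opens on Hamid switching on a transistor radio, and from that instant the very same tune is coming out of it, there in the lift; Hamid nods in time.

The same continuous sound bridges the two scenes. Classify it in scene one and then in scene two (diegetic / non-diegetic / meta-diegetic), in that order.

non-diegetic, diegetic

Scene one: there's no in-world source anywhere and no character hears it — underscore for the audience only → non-diegetic.
Scene two: once Hamid turns on a transistor radio, the music has a real source in the story world and Hamid reacts to it → diegetic.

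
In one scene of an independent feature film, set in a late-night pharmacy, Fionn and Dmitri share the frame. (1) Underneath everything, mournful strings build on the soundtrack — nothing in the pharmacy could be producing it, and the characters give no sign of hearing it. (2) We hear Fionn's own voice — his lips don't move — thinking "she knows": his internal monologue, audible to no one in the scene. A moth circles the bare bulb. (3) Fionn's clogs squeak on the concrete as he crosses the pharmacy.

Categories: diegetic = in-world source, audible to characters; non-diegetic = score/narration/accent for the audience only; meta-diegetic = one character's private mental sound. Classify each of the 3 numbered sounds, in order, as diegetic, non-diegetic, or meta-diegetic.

(1) is non-diegetic: score with no on-screen or off-screen source; it exists for the audience alone.
(2) Fionn's thought-voice: a private mental sound no other character can hear → meta-diegetic.
(3) is diegetic: Fionn's footsteps are produced in the story world.

non-diegetic, meta-diegetic, diegetic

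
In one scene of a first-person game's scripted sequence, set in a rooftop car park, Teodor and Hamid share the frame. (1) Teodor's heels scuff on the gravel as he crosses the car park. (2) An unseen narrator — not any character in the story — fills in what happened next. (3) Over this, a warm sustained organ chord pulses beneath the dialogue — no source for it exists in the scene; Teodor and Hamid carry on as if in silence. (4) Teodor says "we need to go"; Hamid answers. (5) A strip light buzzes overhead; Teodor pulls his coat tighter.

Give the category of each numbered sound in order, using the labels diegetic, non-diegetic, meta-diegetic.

diegetic, non-diegetic, non-diegetic, diegetic, diegetic

Sound (1): Teodor's footsteps are produced in the story world, so diegetic.
(2) external voice-over — not a character, not heard by anyone in the scene → non-diegetic.
(3) score with no on-screen or off-screen source; it exists for the audience alone → non-diegetic.
(4) is diegetic: spoken by a character present in the story world.
(5) is diegetic: ambient/room sound belonging to the story's physical space.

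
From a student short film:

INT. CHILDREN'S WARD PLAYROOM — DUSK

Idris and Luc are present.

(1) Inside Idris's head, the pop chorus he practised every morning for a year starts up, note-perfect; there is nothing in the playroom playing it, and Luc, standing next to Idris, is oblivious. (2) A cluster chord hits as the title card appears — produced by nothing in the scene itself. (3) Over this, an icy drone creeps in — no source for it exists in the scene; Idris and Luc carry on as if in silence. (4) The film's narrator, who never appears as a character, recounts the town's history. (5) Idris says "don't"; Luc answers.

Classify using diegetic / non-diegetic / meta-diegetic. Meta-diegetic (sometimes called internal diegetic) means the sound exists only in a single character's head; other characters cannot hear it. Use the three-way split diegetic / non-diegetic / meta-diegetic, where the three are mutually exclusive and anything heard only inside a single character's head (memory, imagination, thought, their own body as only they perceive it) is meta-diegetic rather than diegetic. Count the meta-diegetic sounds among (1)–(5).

1

(1) it lives in Idris's subjectivity, not in the playroom → meta-diegetic.
(2) is non-diegetic: it's a sound-design accent with no in-world source; no one in the scene can hear it.
(3) is non-diegetic: nothing in the playroom produces it and the characters don't hear it — pure soundtrack.
(4) is non-diegetic: the narrator exists outside the story world, addressing only the audience.
(5) on-screen dialogue — Idris speaks and Luc is there to hear → diegetic.
So 1 of the 5 is meta-diegetic: (1).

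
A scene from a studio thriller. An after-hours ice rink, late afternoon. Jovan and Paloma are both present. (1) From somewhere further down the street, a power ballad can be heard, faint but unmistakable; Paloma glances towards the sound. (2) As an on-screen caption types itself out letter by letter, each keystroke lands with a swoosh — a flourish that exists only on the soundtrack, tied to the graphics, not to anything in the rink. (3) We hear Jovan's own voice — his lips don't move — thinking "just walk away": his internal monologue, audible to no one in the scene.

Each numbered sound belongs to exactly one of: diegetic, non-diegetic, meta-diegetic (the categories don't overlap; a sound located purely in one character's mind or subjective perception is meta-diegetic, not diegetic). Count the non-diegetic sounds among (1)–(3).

(1) is diegetic: the music has an off-screen but real-world source and a character hears it.
(2) is non-diegetic: it accompanies on-screen graphics, not anything inside the story world.
(3) is meta-diegetic: it's Jovan's unspoken thought, heard only by the audience via his subjectivity.
Non-diegetic: (2) — that's 1.

1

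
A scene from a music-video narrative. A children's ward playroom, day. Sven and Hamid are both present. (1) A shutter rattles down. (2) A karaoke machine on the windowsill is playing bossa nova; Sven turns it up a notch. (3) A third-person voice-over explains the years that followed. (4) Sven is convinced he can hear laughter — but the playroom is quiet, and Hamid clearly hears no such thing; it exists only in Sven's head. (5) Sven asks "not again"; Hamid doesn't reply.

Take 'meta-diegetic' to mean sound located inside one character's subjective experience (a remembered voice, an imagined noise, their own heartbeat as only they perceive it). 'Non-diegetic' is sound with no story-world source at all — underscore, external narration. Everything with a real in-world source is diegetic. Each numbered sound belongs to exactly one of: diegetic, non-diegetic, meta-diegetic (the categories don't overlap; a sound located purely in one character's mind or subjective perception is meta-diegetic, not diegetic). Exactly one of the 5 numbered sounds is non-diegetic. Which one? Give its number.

3

(1) is diegetic: the sound comes from a shutter physically present in the location.
(2) the music comes from an on-screen device that Sven responds to → diegetic.
Sound (3): commentary laid over the scene from outside the fiction, so non-diegetic.
(4) Sven alone 'hears' it — an imagined sound, not present in the space → meta-diegetic.
(5) is diegetic: Sven is a character speaking aloud in the scene.
Only (3) is non-diegetic.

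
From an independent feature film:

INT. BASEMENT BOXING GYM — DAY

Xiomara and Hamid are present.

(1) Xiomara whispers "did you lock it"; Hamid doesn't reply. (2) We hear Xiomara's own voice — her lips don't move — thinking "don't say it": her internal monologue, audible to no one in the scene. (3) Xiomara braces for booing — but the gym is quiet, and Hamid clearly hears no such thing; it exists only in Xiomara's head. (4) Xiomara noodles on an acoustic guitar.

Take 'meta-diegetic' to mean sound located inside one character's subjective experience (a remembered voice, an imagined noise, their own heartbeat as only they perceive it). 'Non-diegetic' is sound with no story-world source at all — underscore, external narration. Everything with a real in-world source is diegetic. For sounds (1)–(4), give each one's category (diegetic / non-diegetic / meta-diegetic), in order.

diegetic, meta-diegetic, meta-diegetic, diegetic

(1) is diegetic: on-screen dialogue — Xiomara speaks and Hamid is there to hear.
(2) is meta-diegetic: internal monologue — inside Xiomara's mind, not spoken into the scene.
(3) is meta-diegetic: subjective to Xiomara: the gym is silent and Hamid hears nothing.
(4) a character is playing an acoustic guitar on screen → diegetic.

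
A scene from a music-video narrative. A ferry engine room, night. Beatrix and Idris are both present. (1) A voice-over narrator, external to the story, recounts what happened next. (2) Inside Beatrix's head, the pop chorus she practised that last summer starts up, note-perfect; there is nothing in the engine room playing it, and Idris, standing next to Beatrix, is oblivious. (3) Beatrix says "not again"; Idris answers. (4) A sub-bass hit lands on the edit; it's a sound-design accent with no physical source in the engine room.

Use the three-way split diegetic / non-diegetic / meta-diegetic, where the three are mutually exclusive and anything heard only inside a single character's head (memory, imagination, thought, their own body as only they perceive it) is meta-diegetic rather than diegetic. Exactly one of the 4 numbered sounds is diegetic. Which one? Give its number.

3

(1) external voice-over — not a character, not heard by anyone in the scene → non-diegetic.
(2) is meta-diegetic: remembered music, private to Beatrix — Idris is oblivious because it isn't in the room.
(3) is diegetic: on-screen dialogue — Beatrix speaks and Idris is there to hear.
(4) it's a sound-design accent with no in-world source; no one in the scene can hear it → non-diegetic.
Only (3) is diegetic.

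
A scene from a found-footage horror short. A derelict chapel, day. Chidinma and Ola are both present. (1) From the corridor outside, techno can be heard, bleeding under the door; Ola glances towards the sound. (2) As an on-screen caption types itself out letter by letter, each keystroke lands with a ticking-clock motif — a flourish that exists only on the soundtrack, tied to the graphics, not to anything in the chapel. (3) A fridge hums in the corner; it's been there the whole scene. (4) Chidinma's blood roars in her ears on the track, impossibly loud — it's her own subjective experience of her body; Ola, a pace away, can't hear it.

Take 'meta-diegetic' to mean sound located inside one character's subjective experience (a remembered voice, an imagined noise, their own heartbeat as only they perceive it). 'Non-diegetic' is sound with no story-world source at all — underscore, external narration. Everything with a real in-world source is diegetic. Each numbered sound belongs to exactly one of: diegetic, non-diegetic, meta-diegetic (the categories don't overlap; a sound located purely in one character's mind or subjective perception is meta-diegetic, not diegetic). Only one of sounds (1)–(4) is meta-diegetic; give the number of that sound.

4

(1) the music has an off-screen but real-world source and a character hears it → diegetic.
Sound (2): sound married to a title/caption — outside the diegesis by definition, so non-diegetic.
(3) it's the actual ambient sound of the location → diegetic.
Sound (4): point-of-audition from inside Chidinma's body; not a sound in the room, so meta-diegetic.
Only (4) is meta-diegetic.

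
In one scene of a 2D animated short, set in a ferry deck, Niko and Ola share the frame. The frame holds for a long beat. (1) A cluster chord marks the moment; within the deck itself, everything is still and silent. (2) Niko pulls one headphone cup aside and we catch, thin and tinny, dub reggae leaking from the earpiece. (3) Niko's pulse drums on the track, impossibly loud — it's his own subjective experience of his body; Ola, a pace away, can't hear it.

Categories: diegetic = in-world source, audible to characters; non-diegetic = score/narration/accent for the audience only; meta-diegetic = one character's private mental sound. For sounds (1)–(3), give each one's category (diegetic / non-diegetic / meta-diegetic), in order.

(1) is non-diegetic: it's a sound-design accent with no in-world source; no one in the scene can hear it.
(2) it's leaking from a physical pair of headphones in the scene → diegetic.
(3) it's Niko's internal bodily sensation rendered as sound; only Niko 'hears' it → meta-diegetic.

non-diegetic, diegetic, meta-diegetic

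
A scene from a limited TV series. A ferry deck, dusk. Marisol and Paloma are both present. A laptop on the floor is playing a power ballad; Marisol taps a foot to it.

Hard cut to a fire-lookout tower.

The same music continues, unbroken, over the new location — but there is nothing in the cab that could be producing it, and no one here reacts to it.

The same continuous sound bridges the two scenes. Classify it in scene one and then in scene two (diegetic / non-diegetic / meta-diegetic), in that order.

diegetic, non-diegetic

Scene one: a laptop is an on-screen source and Marisol reacts to it → diegetic.
Scene two: there is no source in the cab and no one hears it — it's now underscore → non-diegetic.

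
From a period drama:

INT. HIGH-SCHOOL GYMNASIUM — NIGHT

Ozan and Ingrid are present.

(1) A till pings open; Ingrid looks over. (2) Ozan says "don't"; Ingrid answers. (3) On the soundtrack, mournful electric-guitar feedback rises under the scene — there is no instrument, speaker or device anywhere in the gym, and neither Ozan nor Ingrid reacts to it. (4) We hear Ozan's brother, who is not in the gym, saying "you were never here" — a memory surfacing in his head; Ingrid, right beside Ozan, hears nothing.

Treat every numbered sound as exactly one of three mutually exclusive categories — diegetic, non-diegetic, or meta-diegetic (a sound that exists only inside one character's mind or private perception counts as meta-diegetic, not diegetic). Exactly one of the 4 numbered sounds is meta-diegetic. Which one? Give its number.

4

(1) is diegetic: an in-world source (a till); characters could hear it.
(2) is diegetic: on-screen dialogue — Ozan speaks and Ingrid is there to hear.
Sound (3): score with no on-screen or off-screen source; it exists for the audience alone, so non-diegetic.
(4) is meta-diegetic: the voice is a memory playing only inside Ozan's mind; Ingrid can't hear it.
Only (4) is meta-diegetic.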